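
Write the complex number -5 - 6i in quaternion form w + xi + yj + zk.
-5 - 6i + 0j + 0k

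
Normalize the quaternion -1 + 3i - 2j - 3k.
-0.2085 + 0.6255i - 0.417j - 0.6255k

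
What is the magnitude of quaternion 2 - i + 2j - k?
√10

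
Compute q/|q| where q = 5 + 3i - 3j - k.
0.7538 + 0.4523i - 0.4523j - 0.1508k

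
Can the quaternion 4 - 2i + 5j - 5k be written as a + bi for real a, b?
No. The quaternion 4 - 2i + 5j - 5k has j-coefficient y = 5 and k-coefficient z = -5, not both zero, so it does not lie in the complex subalgebra spanned by 1 and i.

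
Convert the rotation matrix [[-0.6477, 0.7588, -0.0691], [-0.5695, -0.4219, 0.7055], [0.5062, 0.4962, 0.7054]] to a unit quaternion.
-0.3987 + 0.1312i + 0.3607j + 0.8329k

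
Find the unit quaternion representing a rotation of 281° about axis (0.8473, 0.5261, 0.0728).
-0.7716 + 0.5389i + 0.3346j + 0.0463k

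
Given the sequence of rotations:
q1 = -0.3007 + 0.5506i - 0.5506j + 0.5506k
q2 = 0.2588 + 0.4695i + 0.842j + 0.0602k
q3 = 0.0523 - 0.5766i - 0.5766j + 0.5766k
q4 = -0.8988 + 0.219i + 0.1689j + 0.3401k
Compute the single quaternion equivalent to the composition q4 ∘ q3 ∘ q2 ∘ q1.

q2 · q1 = 0.0941 + 0.4981i - 0.621j - 0.5977k
q3 · q2 · q1 = 0.2787 + 0.6745i - 0.1442j + 0.6683k
q4 · q3 · q2 · q1 = -0.6011 - 0.3833i + 0.2597j - 0.6514k
-0.6011 - 0.3833i + 0.2597j - 0.6514k


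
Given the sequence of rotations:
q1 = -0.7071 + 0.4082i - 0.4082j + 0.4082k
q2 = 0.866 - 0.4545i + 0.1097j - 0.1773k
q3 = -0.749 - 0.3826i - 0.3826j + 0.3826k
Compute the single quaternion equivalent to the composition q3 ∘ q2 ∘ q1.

q2 · q1 = -0.3097 + 0.6473i - 0.3179j + 0.6196k
q3 · q2 · q1 = 0.1209 - 0.4818i + 0.8413j - 0.2133k
0.1209 - 0.4818i + 0.8413j - 0.2133k


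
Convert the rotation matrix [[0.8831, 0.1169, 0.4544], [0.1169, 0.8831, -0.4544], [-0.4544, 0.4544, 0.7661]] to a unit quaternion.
0.9397 + 0.2418i + 0.2418j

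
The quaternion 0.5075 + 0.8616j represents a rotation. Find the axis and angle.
axis = (0, 1, 0), θ = 119°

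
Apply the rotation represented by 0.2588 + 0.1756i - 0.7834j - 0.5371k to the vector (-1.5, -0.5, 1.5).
(0.314, 1.775, -1.225)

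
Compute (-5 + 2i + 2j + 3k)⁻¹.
-0.119 - 0.0476i - 0.0476j - 0.0714k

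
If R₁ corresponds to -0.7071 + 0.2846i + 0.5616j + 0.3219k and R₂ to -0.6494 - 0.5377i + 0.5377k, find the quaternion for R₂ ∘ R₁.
0.4391 - 0.1066i - 0.0386j - 0.8912k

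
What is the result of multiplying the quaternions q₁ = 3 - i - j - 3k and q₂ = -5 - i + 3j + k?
-10 + 10i + 18j + 14k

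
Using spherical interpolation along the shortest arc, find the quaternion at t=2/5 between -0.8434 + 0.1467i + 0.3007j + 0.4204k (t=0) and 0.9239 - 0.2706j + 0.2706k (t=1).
-0.9348 + 0.0933i + 0.3079j + 0.1505k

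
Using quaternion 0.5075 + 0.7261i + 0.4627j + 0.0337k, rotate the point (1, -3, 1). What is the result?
(-0.825, 0.17, -3.208)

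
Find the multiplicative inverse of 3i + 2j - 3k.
-0.1364i - 0.0909j + 0.1364k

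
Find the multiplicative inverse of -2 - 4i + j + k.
-0.0909 + 0.1818i - 0.0455j - 0.0455k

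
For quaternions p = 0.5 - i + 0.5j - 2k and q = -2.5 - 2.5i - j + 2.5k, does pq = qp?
No: pq = 1.75 + 0.5i + 5.75j + 8.5k ≠ 1.75 + 2i - 9.25j + 4k = qp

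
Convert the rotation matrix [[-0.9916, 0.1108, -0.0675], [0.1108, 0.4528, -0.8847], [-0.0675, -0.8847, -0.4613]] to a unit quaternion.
0.065i + 0.8523j - 0.519k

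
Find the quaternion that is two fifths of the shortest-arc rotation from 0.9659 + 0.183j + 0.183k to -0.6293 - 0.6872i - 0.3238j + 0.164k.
0.9129 + 0.3074i + 0.2645j + 0.0463k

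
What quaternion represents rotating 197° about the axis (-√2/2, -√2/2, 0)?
-0.1478 - 0.6993i - 0.6993j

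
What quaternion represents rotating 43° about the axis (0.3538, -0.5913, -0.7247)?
0.9304 + 0.1297i - 0.2167j - 0.2656k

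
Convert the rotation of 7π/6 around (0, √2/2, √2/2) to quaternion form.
-0.2588 + 0.683j + 0.683k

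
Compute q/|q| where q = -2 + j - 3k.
-0.5345 + 0.2673j - 0.8018k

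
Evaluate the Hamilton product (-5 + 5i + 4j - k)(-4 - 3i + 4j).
19 - i - 33j + 36k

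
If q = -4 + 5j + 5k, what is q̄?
-4 - 5j - 5k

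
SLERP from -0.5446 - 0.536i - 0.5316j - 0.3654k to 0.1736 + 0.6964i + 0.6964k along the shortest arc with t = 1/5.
-0.4899 - 0.5978i - 0.4409j - 0.4563k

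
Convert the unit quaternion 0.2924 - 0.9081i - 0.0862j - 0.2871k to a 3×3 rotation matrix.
[[0.8203, 0.3245, 0.471], [-0.0113, -0.8141, 0.5806], [0.5718, -0.4816, -0.6642]]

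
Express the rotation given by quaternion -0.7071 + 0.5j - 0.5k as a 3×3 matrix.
[[0, -0.7071, -0.7071], [0.7071, 0.5, -0.5], [0.7071, -0.5, 0.5]]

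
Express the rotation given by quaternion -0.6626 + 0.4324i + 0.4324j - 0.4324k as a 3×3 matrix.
[[0.2521, -0.1991, -0.947], [0.947, 0.2521, 0.1991], [0.1991, -0.947, 0.2521]]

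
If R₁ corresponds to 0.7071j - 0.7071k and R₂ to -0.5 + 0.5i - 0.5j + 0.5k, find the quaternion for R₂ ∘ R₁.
0.7071 + 0.7071k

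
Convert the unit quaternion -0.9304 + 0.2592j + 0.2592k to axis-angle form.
axis = (0, √2/2, √2/2), θ = 317°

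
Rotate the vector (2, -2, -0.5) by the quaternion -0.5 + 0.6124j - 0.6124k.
(0.531, 1.1, 2.6)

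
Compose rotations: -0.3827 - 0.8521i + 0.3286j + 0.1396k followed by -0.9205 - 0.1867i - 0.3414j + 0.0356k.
0.3004 + 0.7965i - 0.1761j - 0.4944k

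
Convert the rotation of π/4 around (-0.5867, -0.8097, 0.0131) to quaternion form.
0.9239 - 0.2245i - 0.3099j + 0.005k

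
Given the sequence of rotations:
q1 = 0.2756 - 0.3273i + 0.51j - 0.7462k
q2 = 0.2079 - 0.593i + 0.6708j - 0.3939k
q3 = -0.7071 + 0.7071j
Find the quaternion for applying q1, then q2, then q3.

q2 · q1 = -0.7728 - 0.5311i - 0.0227j - 0.3466k
q3 · q2 · q1 = 0.5625 + 0.1305i - 0.5304j + 0.6206k
0.5625 + 0.1305i - 0.5304j + 0.6206k


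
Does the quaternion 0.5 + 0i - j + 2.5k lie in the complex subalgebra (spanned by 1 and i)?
No. The quaternion 0.5 - j + 2.5k has j-coefficient y = -1 and k-coefficient z = 2.5, not both zero, so it does not lie in the complex subalgebra spanned by 1 and i.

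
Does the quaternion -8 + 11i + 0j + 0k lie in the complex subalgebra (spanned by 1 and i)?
Yes. The quaternion -8 + 11i has j- and k-coefficients y = z = 0, so it lies in the complex subalgebra spanned by 1 and i.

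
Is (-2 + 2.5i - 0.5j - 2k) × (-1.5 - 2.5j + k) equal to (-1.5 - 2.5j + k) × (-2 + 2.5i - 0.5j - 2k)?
No: pq = 3.75 - 9.25i + 3.25j - 5.25k ≠ 3.75 + 1.75i + 8.25j + 7.25k = qp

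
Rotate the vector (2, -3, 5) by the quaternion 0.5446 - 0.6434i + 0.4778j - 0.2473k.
(6.072, 0.405, 0.984)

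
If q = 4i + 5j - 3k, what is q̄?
-4i - 5j + 3k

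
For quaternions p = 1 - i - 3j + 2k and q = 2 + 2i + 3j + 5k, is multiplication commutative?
No: pq = 3 - 21i + 6j + 12k ≠ 3 + 21i - 12j + 6k = qp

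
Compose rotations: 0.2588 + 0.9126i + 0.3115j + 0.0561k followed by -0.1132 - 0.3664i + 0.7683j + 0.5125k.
0.037 - 0.3147i + 0.6518j - 0.689k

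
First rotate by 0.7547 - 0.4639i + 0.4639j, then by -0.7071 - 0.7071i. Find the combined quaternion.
-0.8617 - 0.2056i - 0.328j - 0.328k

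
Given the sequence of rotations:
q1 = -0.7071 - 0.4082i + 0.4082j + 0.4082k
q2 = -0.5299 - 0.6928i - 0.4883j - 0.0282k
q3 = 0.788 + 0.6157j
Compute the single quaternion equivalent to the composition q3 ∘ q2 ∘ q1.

q2 · q1 = 0.3027 + 0.5184i + 0.4233j - 0.6785k
q3 · q2 · q1 = -0.0221 - 0.0093i + 0.5199j - 0.8538k
-0.0221 - 0.0093i + 0.5199j - 0.8538k


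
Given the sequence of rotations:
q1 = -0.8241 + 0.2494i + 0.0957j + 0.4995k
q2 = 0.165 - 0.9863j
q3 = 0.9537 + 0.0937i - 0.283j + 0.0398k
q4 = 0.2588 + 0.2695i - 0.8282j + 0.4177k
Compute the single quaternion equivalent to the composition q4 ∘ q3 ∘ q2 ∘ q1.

q2 · q1 = -0.0416 - 0.4515i + 0.8286j + 0.3284k
q3 · q2 · q1 = 0.2241 - 0.5604i + 0.7533j + 0.2614k
q4 · q3 · q2 · q1 = 0.7237 - 0.6158i - 0.2952j - 0.0999k
0.7237 - 0.6158i - 0.2952j - 0.0999k


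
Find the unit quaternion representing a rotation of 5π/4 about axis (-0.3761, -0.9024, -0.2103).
-0.3827 - 0.3475i - 0.8337j - 0.1943k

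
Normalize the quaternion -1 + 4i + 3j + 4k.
-0.1543 + 0.6172i + 0.4629j + 0.6172k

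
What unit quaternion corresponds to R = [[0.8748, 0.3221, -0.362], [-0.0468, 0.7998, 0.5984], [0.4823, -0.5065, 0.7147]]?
0.9205 - 0.3001i - 0.2293j - 0.1002k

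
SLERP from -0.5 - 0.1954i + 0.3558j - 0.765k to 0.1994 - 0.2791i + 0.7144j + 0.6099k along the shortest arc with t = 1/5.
-0.5019 - 0.1004i + 0.1275j - 0.8496k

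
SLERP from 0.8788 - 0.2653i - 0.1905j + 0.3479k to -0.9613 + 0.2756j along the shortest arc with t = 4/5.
0.9606 - 0.0549i - 0.2627j + 0.072k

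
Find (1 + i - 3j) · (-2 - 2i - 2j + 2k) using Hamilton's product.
-6 - 10i + 2j - 6k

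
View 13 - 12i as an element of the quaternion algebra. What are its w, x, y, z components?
13 - 12i + 0j + 0k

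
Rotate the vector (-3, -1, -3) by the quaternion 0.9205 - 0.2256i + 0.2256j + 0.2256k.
(-2.813, -3.288, -0.524)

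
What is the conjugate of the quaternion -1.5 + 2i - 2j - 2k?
-1.5 - 2i + 2j + 2k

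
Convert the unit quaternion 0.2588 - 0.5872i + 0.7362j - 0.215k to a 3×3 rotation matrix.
[[-0.1764, -0.7533, 0.6336], [-0.9759, 0.2179, -0.0126], [-0.1286, -0.6205, -0.7736]]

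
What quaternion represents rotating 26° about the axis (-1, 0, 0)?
0.9744 - 0.225i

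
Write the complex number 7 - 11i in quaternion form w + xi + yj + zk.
7 - 11i + 0j + 0k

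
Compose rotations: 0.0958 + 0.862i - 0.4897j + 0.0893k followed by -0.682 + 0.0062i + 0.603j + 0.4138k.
0.1877 - 0.3308i + 0.7479j - 0.5441k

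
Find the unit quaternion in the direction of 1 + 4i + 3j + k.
0.1925 + 0.7698i + 0.5774j + 0.1925k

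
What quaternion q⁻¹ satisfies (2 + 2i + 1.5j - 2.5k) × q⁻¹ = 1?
0.1212 - 0.1212i - 0.0909j + 0.1515k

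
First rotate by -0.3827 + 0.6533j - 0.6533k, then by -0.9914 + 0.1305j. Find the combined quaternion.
0.2942 - 0.0853i - 0.6976j + 0.6477k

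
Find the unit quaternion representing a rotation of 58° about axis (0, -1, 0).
0.8746 - 0.4848j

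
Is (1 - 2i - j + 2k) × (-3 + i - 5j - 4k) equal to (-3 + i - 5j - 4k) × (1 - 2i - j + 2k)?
No: pq = 2 + 21i - 8j + k ≠ 2 - 7i + 4j - 21k = qp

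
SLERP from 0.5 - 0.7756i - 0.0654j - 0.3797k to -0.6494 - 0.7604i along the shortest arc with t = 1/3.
0.1125 - 0.9457i - 0.0518j - 0.3006k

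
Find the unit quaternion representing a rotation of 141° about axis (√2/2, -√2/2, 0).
0.3338 + 0.6665i - 0.6665j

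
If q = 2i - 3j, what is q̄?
-2i + 3j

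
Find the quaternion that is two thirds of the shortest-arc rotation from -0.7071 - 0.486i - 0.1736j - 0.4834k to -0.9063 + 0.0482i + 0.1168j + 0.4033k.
-0.9805 - 0.163i + 0.0176j + 0.1084k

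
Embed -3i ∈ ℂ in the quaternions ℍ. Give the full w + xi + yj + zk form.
0 - 3i + 0j + 0k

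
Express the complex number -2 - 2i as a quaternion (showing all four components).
-2 - 2i + 0j + 0k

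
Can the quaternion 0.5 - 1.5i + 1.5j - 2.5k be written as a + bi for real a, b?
No. The quaternion 0.5 - 1.5i + 1.5j - 2.5k has j-coefficient y = 1.5 and k-coefficient z = -2.5, not both zero, so it does not lie in the complex subalgebra spanned by 1 and i.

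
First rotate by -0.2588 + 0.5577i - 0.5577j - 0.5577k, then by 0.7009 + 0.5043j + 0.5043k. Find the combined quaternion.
0.3811 + 0.3909i - 0.2402j - 0.8027k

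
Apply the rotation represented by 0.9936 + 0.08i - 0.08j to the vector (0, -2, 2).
(-0.292, -2.292, 1.631)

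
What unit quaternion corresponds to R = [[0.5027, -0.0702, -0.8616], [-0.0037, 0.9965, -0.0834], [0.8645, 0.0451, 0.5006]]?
0.866 + 0.0371i - 0.4983j + 0.0192k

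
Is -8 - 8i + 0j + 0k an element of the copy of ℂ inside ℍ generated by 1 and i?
Yes. The quaternion -8 - 8i has j- and k-coefficients y = z = 0, so it lies in the complex subalgebra spanned by 1 and i.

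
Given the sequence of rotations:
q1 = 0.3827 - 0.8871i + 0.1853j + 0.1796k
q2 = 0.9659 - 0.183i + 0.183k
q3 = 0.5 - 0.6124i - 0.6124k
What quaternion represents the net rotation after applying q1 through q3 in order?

q2 · q1 = 0.1744 - 0.9608i + 0.0495j + 0.2096k
q3 · q2 · q1 = -0.3728 - 0.5569i + 0.7415j - 0.0323k
-0.3728 - 0.5569i + 0.7415j - 0.0323k


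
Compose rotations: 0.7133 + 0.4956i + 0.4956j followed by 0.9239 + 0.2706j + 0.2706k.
0.5249 + 0.3238i + 0.785j + 0.0589k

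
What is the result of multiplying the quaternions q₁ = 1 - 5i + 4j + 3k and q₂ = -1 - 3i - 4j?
14i - 17j + 29k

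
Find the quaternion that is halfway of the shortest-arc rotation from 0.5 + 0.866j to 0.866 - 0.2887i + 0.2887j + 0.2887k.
0.7445 - 0.1574i + 0.6294j + 0.1574k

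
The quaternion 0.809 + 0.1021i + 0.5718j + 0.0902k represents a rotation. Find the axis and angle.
axis = (0.1737, 0.9728, 0.1535), θ = 72°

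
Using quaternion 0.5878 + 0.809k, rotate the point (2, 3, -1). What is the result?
(-3.471, 0.975, -1)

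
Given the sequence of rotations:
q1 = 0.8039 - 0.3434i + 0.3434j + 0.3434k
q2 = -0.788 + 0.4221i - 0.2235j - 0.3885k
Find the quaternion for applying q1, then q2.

q2 · q1 = -0.2784 + 0.6666i - 0.4618j - 0.5147k
-0.2784 + 0.6666i - 0.4618j - 0.5147k


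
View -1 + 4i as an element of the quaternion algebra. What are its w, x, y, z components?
-1 + 4i + 0j + 0k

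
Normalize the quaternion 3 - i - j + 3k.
0.6708 - 0.2236i - 0.2236j + 0.6708k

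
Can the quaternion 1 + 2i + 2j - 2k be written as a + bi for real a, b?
No. The quaternion 1 + 2i + 2j - 2k has j-coefficient y = 2 and k-coefficient z = -2, not both zero, so it does not lie in the complex subalgebra spanned by 1 and i.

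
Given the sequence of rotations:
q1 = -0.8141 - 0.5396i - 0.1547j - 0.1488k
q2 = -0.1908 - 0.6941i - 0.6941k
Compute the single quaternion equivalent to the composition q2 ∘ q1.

q2 · q1 = -0.3225 + 0.5606i + 0.3008j + 0.7008k
-0.3225 + 0.5606i + 0.3008j + 0.7008k


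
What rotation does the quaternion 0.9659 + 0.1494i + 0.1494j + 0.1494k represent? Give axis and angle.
axis = (√3/3, √3/3, √3/3), θ = π/6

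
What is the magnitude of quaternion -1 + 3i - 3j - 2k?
√23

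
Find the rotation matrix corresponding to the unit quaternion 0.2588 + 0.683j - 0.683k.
[[-0.866, 0.3535, 0.3535], [-0.3535, 0.067, -0.933], [-0.3535, -0.933, 0.067]]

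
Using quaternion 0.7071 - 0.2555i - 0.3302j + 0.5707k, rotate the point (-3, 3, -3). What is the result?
(-0.031, -2.227, -4.695)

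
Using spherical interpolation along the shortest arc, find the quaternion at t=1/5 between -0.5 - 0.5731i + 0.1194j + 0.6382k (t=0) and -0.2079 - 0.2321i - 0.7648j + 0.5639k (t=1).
-0.4785 - 0.5469i - 0.0808j + 0.6822k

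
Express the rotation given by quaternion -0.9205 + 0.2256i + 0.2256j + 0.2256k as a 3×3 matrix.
[[0.7964, 0.5171, -0.3135], [-0.3135, 0.7964, 0.5171], [0.5171, -0.3135, 0.7964]]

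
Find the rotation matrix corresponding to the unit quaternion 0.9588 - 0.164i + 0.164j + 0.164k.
[[0.8924, -0.3683, 0.2607], [0.2607, 0.8924, 0.3683], [-0.3683, -0.2607, 0.8924]]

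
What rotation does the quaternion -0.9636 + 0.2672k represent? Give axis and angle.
axis = (0, 0, 1), θ = 329°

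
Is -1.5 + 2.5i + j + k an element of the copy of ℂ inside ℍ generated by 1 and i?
No. The quaternion -1.5 + 2.5i + j + k has j-coefficient y = 1 and k-coefficient z = 1, not both zero, so it does not lie in the complex subalgebra spanned by 1 and i.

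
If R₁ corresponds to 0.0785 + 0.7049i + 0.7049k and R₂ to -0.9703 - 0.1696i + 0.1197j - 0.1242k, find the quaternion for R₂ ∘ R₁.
0.1309 - 0.6129i + 0.0414j - 0.7781k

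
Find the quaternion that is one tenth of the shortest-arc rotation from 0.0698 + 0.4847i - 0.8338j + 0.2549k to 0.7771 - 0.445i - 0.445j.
0.1749 + 0.4045i - 0.8636j + 0.2451k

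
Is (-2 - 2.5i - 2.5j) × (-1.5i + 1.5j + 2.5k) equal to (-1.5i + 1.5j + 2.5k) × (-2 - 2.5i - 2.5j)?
No: pq = -3.25i + 3.25j - 12.5k ≠ 9.25i - 9.25j + 2.5k = qp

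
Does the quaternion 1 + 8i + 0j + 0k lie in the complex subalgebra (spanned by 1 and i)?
Yes. The quaternion 1 + 8i has j- and k-coefficients y = z = 0, so it lies in the complex subalgebra spanned by 1 and i.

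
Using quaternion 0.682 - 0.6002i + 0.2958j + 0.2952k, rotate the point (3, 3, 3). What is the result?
(-0.174, 3.438, -3.892)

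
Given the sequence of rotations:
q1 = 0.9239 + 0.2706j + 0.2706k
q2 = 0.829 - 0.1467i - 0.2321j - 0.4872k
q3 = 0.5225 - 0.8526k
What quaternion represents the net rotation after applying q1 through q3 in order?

q2 · q1 = 0.9606 - 0.0665i + 0.0496j - 0.2655k
q3 · q2 · q1 = 0.2755 + 0.0075i + 0.0826j - 0.9577k
0.2755 + 0.0075i + 0.0826j - 0.9577k


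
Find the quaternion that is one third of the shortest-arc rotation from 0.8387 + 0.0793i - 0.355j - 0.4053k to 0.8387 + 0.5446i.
0.8909 + 0.2523i - 0.2489j - 0.2842k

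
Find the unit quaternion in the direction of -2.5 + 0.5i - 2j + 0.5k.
-0.7625 + 0.1525i - 0.61j + 0.1525k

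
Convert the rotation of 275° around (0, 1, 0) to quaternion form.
-0.7373 + 0.6756j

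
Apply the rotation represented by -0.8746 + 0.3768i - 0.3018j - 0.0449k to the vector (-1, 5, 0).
(-2.344, 3.709, -2.598)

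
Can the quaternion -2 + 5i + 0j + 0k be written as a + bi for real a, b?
Yes. The quaternion -2 + 5i has j- and k-coefficients y = z = 0, so it lies in the complex subalgebra spanned by 1 and i.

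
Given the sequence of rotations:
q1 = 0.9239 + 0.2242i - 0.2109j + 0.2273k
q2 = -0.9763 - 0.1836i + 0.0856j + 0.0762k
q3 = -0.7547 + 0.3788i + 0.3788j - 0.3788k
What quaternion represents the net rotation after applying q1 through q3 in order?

q2 · q1 = -0.8601 - 0.353i + 0.3438j - 0.132k
q3 · q2 · q1 = 0.6026 + 0.0208i - 0.4016j + 0.6894k
0.6026 + 0.0208i - 0.4016j + 0.6894k


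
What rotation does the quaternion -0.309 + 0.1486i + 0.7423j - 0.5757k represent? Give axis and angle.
axis = (0.1562, 0.7805, -0.6053), θ = 216°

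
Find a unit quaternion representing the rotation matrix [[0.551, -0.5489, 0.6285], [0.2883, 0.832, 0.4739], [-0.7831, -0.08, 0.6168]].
0.866 - 0.1599i + 0.4075j + 0.2417k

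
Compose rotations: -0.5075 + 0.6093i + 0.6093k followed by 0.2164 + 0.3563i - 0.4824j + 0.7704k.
-0.7963 - 0.3429i + 0.4971j + 0.0348k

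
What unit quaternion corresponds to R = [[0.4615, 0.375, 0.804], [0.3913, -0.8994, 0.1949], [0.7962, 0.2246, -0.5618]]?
0.0087 + 0.8548i + 0.2241j + 0.468k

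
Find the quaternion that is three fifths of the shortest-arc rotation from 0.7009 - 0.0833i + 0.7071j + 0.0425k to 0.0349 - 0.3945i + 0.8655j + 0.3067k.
0.3314 - 0.2916i + 0.8707j + 0.2169k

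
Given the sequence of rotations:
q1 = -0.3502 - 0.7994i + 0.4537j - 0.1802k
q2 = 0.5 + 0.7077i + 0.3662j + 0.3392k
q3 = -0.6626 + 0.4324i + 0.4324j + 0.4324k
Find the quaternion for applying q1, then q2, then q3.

q2 · q1 = 0.2856 - 0.8674i - 0.045j + 0.4049k
q3 · q2 · q1 = 0.0302 + 0.8928i - 0.3968j + 0.2108k
0.0302 + 0.8928i - 0.3968j + 0.2108k


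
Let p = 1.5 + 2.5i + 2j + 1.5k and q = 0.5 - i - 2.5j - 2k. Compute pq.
11.25 - 0.5i + 0.75j - 6.5k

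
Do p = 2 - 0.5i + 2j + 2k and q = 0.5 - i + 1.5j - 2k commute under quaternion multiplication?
No: pq = 1.5 - 9.25i + j - 1.75k ≠ 1.5 + 4.75i + 7j - 4.25k = qp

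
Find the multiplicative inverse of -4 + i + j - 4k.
-0.1176 - 0.0294i - 0.0294j + 0.1176k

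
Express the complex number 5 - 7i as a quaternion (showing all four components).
5 - 7i + 0j + 0k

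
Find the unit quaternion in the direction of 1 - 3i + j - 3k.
0.2236 - 0.6708i + 0.2236j - 0.6708k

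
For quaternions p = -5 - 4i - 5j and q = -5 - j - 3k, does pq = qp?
No: pq = 20 + 35i + 18j + 19k ≠ 20 + 5i + 42j + 11k = qp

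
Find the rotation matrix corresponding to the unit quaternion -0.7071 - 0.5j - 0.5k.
[[0, -0.7071, 0.7071], [0.7071, 0.5, 0.5], [-0.7071, 0.5, 0.5]]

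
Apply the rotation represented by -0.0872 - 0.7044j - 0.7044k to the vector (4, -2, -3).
(-4.062, -2.501, -2.499)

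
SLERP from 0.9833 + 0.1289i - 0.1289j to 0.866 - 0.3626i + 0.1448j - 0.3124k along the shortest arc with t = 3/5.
0.9643 - 0.1734i + 0.0363j - 0.1967k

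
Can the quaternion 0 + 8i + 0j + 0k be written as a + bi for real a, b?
Yes. The quaternion 8i has j- and k-coefficients y = z = 0, so it lies in the complex subalgebra spanned by 1 and i.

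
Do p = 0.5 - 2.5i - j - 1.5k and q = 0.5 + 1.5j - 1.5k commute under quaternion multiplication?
No: pq = -0.5 + 2.5i - 3.5j - 5.25k ≠ -0.5 - 5i + 4j + 2.25k = qp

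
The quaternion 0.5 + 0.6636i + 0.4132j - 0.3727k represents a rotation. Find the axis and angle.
axis = (0.7663, 0.4771, -0.4304), θ = 2π/3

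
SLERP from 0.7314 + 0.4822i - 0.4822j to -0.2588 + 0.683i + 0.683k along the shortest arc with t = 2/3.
0.1258 + 0.786i - 0.2235j + 0.5625k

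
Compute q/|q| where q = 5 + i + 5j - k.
0.6934 + 0.1387i + 0.6934j - 0.1387k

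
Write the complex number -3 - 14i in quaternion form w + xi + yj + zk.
-3 - 14i + 0j + 0k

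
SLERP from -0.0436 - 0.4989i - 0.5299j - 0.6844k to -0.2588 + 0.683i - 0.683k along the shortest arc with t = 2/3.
-0.2335 + 0.3314i - 0.2459j - 0.8804k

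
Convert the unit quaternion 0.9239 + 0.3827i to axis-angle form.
axis = (1, 0, 0), θ = π/4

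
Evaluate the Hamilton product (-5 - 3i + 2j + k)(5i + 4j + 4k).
3 - 21i - 3j - 42k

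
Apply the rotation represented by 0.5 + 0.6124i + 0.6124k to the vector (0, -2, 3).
(3.475, -0.837, -0.475)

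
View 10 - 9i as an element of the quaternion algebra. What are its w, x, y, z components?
10 - 9i + 0j + 0k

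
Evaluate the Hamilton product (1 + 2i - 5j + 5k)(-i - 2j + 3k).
-23 - 6i - 13j - 6k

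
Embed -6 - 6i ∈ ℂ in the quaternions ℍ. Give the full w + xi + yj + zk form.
-6 - 6i + 0j + 0k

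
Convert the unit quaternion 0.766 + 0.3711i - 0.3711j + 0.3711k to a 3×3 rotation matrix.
[[0.4491, -0.844, -0.2931], [0.2931, 0.4491, -0.844], [0.844, 0.2931, 0.4491]]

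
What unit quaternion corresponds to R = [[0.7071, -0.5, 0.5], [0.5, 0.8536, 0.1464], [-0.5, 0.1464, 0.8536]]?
0.9239 + 0.2706j + 0.2706k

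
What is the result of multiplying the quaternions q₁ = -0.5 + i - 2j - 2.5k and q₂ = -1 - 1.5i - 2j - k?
-4.5 - 3.25i + 7.75j - 2k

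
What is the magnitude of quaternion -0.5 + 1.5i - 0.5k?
1.658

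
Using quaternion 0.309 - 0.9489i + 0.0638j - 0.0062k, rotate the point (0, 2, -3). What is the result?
(-0.388, -3.359, 1.252)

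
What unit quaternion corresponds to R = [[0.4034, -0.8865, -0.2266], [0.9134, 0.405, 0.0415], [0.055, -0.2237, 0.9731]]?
0.8339 - 0.0795i - 0.0844j + 0.5396k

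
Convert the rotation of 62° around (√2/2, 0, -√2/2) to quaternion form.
0.8572 + 0.3642i - 0.3642k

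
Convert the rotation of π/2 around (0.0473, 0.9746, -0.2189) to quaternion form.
0.7071 + 0.0334i + 0.6891j - 0.1548k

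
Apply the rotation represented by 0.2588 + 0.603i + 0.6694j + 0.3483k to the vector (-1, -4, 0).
(-2.369, -1.108, -3.187)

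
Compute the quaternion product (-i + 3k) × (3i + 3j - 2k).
9 - 9i + 7j - 3k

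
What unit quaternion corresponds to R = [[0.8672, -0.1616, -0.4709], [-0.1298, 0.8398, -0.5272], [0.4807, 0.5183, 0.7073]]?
0.9239 + 0.2829i - 0.2575j + 0.0086k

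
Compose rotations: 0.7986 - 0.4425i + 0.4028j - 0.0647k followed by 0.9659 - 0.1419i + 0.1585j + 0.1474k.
0.6543 - 0.6104i + 0.4412j + 0.0682k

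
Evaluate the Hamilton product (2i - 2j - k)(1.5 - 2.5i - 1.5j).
2 + 1.5i - 0.5j - 9.5k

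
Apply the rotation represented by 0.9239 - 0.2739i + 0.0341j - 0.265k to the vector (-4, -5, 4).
(-4.951, 0.438, 5.683)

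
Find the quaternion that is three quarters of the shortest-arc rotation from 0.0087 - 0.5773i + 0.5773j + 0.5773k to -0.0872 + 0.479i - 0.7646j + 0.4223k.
0.0742 - 0.5674i + 0.8018j - 0.1722k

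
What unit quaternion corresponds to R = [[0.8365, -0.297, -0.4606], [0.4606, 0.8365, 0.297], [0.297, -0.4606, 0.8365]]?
0.9367 - 0.2022i - 0.2022j + 0.2022k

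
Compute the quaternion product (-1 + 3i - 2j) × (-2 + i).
-1 - 7i + 4j + 2k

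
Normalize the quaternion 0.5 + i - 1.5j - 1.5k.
0.2085 + 0.417i - 0.6255j - 0.6255k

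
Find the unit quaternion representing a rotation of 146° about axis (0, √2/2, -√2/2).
0.2924 + 0.6762j - 0.6762k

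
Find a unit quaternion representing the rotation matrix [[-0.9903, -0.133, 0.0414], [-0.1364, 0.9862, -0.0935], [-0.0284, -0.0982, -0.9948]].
0.0175 - 0.0676i + 0.9964j - 0.0481k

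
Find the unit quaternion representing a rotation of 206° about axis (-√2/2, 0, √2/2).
-0.225 - 0.689i + 0.689k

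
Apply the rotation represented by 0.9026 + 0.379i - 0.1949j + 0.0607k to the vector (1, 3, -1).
(0.451, 2.786, 1.743)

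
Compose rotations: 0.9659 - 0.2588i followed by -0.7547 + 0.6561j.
-0.729 + 0.1953i + 0.6337j + 0.1698k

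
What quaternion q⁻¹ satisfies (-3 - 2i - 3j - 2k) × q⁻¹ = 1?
-0.1154 + 0.0769i + 0.1154j + 0.0769k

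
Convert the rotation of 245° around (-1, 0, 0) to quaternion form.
-0.5373 - 0.8434i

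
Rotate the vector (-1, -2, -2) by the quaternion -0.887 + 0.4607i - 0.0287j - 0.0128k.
(-0.978, -2.783, 0.548)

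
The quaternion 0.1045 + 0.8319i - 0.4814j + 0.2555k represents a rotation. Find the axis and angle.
axis = (0.8365, -0.484, 0.2569), θ = 168°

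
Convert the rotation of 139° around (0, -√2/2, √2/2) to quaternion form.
0.3502 - 0.6623j + 0.6623k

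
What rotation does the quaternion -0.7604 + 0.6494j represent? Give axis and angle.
axis = (0, 1, 0), θ = 279°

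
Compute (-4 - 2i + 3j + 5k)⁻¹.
-0.0741 + 0.037i - 0.0556j - 0.0926k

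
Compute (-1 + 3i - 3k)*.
-1 - 3i + 3k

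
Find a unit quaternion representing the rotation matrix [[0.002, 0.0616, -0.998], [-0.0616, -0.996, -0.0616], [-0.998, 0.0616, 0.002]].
-0.0436 - 0.7064i + 0.7064k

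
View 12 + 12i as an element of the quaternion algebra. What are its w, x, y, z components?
12 + 12i + 0j + 0k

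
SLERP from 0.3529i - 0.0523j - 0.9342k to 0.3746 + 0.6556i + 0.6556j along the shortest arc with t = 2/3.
0.3028 + 0.689i + 0.5064j - 0.4209k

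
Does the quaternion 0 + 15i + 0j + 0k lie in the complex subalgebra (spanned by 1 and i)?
Yes. The quaternion 15i has j- and k-coefficients y = z = 0, so it lies in the complex subalgebra spanned by 1 and i.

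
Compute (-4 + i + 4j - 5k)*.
-4 - i - 4j + 5k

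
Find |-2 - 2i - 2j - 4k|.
√28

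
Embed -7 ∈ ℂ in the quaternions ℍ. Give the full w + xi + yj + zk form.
-7 + 0i + 0j + 0k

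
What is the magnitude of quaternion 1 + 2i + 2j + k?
√10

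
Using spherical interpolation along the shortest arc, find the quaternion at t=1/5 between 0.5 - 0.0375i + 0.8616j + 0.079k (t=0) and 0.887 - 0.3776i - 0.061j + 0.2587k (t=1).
0.6544 - 0.1262i + 0.7336j + 0.1328k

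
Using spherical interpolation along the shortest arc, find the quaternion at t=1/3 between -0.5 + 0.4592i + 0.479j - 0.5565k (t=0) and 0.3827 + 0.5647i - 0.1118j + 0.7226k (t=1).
-0.5403 + 0.1176i + 0.4123j - 0.724k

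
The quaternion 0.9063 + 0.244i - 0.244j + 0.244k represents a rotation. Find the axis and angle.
axis = (√3/3, -√3/3, √3/3), θ = 50°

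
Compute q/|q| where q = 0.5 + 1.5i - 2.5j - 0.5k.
0.1667 + 0.5i - 0.8333j - 0.1667k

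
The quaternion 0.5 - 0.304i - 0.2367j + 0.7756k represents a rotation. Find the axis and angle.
axis = (-0.351, -0.2733, 0.8956), θ = 2π/3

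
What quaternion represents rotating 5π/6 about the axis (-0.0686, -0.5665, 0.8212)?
0.2588 - 0.0663i - 0.5472j + 0.7932k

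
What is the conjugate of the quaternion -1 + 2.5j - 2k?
-1 - 2.5j + 2k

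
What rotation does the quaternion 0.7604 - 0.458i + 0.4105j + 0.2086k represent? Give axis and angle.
axis = (-0.7052, 0.6321, 0.3212), θ = 81°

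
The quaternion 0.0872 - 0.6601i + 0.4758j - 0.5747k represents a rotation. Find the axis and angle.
axis = (-0.6626, 0.4776, -0.5769), θ = 170°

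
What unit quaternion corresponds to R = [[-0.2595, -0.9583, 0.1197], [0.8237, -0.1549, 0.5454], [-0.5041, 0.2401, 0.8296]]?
0.5948 - 0.1283i + 0.2622j + 0.749k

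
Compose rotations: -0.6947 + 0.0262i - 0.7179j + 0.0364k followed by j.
0.7179 + 0.0364i - 0.6947j - 0.0262k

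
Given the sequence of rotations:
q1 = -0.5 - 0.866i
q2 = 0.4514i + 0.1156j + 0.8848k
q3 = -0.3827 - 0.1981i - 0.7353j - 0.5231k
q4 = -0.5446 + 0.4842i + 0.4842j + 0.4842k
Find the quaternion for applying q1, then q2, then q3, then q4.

q2 · q1 = 0.3909 - 0.2257i - 0.824j - 0.3423k
q3 · q2 · q1 = -0.9793 - 0.1704i + 0.0782j - 0.0762k
q4 · q3 · q2 · q1 = 0.6149 - 0.4561i - 0.5624j - 0.3123k
0.6149 - 0.4561i - 0.5624j - 0.3123k


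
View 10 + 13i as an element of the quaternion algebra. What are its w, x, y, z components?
10 + 13i + 0j + 0k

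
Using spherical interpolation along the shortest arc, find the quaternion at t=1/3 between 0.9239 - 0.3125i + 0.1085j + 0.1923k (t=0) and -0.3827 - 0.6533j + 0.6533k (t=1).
0.8885 - 0.2449i + 0.3657j - 0.13k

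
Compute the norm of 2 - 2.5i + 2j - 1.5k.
4.062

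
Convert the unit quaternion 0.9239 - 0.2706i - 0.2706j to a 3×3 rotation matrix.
[[0.8536, 0.1464, -0.5], [0.1464, 0.8536, 0.5], [0.5, -0.5, 0.7071]]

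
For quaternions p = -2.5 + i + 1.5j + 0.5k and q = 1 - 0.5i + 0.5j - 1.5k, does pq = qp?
No: pq = -2 - 0.25i + 1.5j + 5.5k ≠ -2 + 4.75i - j + 3k = qp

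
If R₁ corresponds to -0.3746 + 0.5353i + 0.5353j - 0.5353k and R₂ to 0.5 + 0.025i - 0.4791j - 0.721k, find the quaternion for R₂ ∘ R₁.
-0.3302 + 0.9007i + 0.0746j + 0.2723k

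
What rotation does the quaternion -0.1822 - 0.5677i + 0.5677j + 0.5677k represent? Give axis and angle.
axis = (-√3/3, √3/3, √3/3), θ = 201°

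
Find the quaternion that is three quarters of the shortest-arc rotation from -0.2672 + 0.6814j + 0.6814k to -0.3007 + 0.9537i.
-0.3688 + 0.8603i + 0.2489j + 0.2489k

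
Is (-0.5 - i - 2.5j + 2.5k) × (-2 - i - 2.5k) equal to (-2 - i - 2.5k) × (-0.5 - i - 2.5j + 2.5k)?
No: pq = 6.25 + 8.75i - 6.25k ≠ 6.25 - 3.75i + 10j - 1.25k = qp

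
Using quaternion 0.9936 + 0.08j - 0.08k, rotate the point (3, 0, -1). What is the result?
(2.764, -0.464, -1.464)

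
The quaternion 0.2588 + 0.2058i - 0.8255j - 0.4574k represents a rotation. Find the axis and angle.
axis = (0.2131, -0.8546, -0.4735), θ = 5π/6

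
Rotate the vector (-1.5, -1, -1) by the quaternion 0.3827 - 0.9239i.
(-1.5, 0, 1.414)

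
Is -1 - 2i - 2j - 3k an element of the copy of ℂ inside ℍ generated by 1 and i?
No. The quaternion -1 - 2i - 2j - 3k has j-coefficient y = -2 and k-coefficient z = -3, not both zero, so it does not lie in the complex subalgebra spanned by 1 and i.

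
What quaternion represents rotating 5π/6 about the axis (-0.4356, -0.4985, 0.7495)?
0.2588 - 0.4208i - 0.4815j + 0.724k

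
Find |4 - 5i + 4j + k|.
√58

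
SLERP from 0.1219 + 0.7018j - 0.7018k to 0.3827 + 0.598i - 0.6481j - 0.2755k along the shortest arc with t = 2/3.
-0.2532 - 0.4807i + 0.8345j - 0.092k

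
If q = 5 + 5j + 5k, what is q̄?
5 - 5j - 5k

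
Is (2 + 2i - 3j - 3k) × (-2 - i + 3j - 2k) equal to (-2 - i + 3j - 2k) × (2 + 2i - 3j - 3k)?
No: pq = 1 + 9i + 19j + 5k ≠ 1 - 21i + 5j - k = qp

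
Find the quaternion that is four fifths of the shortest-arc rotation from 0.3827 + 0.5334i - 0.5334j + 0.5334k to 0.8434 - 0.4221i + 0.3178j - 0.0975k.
-0.6683 + 0.5429i - 0.4466j + 0.2433k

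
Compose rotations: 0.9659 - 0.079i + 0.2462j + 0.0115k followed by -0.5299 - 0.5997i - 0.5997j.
-0.4116 - 0.5443i - 0.7028j - 0.2011k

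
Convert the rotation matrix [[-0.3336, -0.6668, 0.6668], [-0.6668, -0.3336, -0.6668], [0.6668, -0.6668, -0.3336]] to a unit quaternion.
0.5774i - 0.5774j + 0.5774k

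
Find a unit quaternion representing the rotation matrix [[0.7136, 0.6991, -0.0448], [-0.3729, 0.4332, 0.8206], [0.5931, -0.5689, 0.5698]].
0.8241 - 0.4215i - 0.1935j - 0.3252k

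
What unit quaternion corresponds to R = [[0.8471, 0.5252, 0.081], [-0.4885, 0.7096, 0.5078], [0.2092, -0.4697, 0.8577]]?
0.9239 - 0.2645i - 0.0347j - 0.2743k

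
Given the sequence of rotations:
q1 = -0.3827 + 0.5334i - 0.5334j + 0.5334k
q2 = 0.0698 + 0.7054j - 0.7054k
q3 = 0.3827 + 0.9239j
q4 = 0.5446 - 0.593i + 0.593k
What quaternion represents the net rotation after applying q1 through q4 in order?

q2 · q1 = 0.7258 + 0.0372i - 0.6834j - 0.0691k
q3 · q2 · q1 = 0.9092 - 0.0496i + 0.409j - 0.0608k
q4 · q3 · q2 · q1 = 0.5018 - 0.8087i + 0.1573j + 0.2635k
0.5018 - 0.8087i + 0.1573j + 0.2635k


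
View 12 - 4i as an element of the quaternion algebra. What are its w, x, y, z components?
12 - 4i + 0j + 0k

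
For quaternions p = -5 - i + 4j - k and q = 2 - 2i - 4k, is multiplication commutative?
No: pq = -16 - 8i + 6j + 26k ≠ -16 + 24i + 10j + 10k = qp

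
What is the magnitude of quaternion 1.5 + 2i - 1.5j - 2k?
3.536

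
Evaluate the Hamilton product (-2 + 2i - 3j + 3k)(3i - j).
-9 - 3i + 11j + 7k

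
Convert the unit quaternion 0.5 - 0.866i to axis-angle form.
axis = (-1, 0, 0), θ = 2π/3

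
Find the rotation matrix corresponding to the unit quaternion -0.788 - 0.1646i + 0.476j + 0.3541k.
[[0.2961, 0.4014, -0.8667], [-0.7148, 0.695, 0.0777], [0.6336, 0.5965, 0.4927]]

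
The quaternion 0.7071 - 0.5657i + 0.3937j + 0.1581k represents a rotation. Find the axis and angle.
axis = (-0.8, 0.5568, 0.2236), θ = π/2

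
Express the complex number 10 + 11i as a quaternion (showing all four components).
10 + 11i + 0j + 0k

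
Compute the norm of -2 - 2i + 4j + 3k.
√33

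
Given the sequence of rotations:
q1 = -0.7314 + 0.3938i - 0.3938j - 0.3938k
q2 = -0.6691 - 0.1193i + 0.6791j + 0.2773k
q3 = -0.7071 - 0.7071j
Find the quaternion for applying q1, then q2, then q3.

q2 · q1 = 0.913 - 0.3345i - 0.171j - 0.1598k
q3 · q2 · q1 = -0.7665 + 0.3495i - 0.5247j - 0.1235k
-0.7665 + 0.3495i - 0.5247j - 0.1235k


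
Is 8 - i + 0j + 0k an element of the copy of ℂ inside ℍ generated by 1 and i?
Yes. The quaternion 8 - i has j- and k-coefficients y = z = 0, so it lies in the complex subalgebra spanned by 1 and i.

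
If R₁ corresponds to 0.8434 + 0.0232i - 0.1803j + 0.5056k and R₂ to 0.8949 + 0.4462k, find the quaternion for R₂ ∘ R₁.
0.5292 + 0.1012i - 0.151j + 0.8288k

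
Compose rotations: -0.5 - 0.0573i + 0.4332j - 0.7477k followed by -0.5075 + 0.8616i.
0.3031 - 0.4017i + 0.4244j + 0.7527k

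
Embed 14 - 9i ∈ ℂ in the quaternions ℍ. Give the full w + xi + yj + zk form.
14 - 9i + 0j + 0k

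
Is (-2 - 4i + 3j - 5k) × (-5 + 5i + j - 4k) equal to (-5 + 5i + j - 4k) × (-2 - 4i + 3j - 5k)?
No: pq = 7 + 3i - 58j + 14k ≠ 7 + 17i + 24j + 52k = qp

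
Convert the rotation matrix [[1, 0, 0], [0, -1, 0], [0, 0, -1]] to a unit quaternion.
i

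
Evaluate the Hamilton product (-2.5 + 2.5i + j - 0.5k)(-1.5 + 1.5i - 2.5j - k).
2 - 9.75i + 6.5j - 4.5k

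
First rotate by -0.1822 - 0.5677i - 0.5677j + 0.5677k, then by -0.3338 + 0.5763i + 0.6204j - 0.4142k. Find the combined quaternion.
0.9753 + 0.2016i - 0.0156j - 0.089k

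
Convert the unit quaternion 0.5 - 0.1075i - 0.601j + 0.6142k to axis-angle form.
axis = (-0.1241, -0.694, 0.7092), θ = 2π/3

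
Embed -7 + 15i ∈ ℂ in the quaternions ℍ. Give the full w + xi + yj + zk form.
-7 + 15i + 0j + 0k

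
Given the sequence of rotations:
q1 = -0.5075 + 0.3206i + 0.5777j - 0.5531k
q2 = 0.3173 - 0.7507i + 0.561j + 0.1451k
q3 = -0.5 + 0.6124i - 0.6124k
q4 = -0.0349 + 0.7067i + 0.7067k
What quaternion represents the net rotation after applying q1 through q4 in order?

q2 · q1 = -0.1642 + 0.0886i - 0.4701j - 0.8627k
q3 · q2 · q1 = -0.5005 - 0.4327i + 0.7091j + 0.244k
q4 · q3 · q2 · q1 = 0.1508 - 0.8397i - 0.503j + 0.1389k
0.1508 - 0.8397i - 0.503j + 0.1389k


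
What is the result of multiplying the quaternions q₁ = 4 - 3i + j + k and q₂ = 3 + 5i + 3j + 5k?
19 + 13i + 35j + 9k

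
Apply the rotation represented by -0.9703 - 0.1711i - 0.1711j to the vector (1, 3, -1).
(0.785, 3.215, -0.219)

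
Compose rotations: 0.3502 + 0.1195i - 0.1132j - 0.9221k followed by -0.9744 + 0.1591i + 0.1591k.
-0.2135 - 0.0427i + 0.276j + 0.9362k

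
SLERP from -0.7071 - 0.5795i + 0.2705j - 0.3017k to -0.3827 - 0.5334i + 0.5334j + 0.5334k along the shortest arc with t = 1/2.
-0.6164 - 0.6294i + 0.4547j + 0.131k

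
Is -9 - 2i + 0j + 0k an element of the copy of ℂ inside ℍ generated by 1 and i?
Yes. The quaternion -9 - 2i has j- and k-coefficients y = z = 0, so it lies in the complex subalgebra spanned by 1 and i.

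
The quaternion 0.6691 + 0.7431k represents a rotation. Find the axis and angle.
axis = (0, 0, 1), θ = 96°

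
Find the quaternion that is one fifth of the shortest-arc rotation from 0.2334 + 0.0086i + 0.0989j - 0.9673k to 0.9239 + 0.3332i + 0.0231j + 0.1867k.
0.4984 + 0.1086i + 0.1001j - 0.8543k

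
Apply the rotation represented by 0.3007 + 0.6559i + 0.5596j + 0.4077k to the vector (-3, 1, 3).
(2.979, -2.945, -1.204)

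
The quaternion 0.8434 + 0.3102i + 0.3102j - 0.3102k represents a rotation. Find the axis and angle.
axis = (√3/3, √3/3, -√3/3), θ = 65°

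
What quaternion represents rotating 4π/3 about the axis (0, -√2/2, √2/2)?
-0.5 - 0.6124j + 0.6124k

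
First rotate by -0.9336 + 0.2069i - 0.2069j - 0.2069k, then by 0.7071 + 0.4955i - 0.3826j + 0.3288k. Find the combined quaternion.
-0.7738 - 0.1691i + 0.3814j - 0.4766k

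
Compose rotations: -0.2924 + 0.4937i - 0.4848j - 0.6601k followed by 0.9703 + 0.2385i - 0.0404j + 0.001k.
-0.4204 + 0.4365i - 0.3007j - 0.7365k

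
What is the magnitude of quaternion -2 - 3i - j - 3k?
√23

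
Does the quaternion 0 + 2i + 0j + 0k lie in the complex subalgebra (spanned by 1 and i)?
Yes. The quaternion 2i has j- and k-coefficients y = z = 0, so it lies in the complex subalgebra spanned by 1 and i.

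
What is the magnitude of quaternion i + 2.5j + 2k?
3.354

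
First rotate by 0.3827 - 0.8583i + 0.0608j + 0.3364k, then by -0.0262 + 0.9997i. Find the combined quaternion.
0.848 + 0.4051i - 0.3379j + 0.052k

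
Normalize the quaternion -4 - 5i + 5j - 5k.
-0.4193 - 0.5241i + 0.5241j - 0.5241k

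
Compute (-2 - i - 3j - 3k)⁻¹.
-0.087 + 0.0435i + 0.1304j + 0.1304k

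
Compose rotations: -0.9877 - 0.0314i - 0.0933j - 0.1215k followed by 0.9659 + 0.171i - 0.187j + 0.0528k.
-0.9597 - 0.1716i + 0.1137j - 0.1913k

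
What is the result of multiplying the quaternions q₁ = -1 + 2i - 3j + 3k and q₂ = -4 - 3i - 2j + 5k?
-11 - 14i - 5j - 30k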